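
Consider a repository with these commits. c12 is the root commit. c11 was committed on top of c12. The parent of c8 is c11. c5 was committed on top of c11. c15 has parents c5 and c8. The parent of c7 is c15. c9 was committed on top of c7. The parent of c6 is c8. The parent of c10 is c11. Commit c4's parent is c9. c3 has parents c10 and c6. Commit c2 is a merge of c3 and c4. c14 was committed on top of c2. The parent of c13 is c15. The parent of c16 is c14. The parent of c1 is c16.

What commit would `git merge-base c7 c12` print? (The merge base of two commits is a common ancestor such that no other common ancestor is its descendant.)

Ancestors of c7: {c11, c12, c15, c5, c7, c8}.
Ancestors of c12: {c12}.
Common ancestors: {c12}.
The only common ancestor is c12, so it is the merge base.

c12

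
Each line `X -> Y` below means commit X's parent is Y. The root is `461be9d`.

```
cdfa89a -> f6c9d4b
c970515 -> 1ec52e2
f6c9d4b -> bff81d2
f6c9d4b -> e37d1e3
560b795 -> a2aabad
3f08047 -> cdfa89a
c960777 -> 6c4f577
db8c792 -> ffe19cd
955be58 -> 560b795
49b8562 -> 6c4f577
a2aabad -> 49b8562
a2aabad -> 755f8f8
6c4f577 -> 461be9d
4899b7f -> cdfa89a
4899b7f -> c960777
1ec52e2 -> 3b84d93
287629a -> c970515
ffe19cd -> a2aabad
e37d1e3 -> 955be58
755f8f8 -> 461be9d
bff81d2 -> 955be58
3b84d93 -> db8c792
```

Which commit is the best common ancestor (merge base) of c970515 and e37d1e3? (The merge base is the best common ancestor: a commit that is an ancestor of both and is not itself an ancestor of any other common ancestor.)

Ancestors of c970515: {1ec52e2, 3b84d93, 461be9d, 49b8562, 6c4f577, 755f8f8, a2aabad, c970515, db8c792, ffe19cd}.
Ancestors of e37d1e3: {461be9d, 49b8562, 560b795, 6c4f577, 755f8f8, 955be58, a2aabad, e37d1e3}.
Common ancestors: {461be9d, 49b8562, 6c4f577, 755f8f8, a2aabad}.
Among these, a2aabad is not an ancestor of any other common ancestor — it is the merge base.

a2aabad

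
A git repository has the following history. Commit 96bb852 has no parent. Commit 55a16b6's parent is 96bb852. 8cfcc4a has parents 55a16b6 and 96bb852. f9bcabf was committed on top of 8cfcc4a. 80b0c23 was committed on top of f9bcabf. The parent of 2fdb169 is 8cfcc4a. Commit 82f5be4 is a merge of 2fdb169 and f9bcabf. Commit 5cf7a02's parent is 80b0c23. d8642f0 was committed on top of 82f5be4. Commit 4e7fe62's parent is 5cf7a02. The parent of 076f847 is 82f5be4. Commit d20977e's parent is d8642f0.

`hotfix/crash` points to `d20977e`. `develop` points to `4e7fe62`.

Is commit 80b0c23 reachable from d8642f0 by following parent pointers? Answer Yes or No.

Ancestors of d8642f0: {2fdb169, 55a16b6, 82f5be4, 8cfcc4a, 96bb852, d8642f0, f9bcabf}.
80b0c23 is not in that set, so it is not an ancestor of d8642f0.

No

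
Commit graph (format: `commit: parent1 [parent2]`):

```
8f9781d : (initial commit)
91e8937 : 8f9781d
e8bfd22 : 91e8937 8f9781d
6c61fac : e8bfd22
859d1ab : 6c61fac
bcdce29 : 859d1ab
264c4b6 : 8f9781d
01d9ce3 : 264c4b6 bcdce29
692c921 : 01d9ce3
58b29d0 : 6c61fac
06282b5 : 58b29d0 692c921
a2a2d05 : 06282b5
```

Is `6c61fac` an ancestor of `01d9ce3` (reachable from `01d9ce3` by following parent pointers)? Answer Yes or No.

Yes

Ancestors of 01d9ce3 (commits reachable by following parents): {01d9ce3, 264c4b6, 6c61fac, 859d1ab, 8f9781d, 91e8937, bcdce29, e8bfd22}.
6c61fac is in that set, so it is an ancestor of 01d9ce3.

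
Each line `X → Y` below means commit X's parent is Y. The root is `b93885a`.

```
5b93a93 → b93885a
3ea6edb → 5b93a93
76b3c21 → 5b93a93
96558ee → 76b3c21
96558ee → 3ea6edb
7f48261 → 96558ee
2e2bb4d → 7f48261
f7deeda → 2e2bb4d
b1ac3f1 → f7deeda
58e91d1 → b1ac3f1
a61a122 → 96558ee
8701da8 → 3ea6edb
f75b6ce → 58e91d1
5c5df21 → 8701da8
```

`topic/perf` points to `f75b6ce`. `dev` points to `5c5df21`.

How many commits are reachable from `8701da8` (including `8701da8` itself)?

4

Walking parent pointers from 8701da8: reachable set = {3ea6edb, 5b93a93, 8701da8, b93885a}.
That is 4 commits.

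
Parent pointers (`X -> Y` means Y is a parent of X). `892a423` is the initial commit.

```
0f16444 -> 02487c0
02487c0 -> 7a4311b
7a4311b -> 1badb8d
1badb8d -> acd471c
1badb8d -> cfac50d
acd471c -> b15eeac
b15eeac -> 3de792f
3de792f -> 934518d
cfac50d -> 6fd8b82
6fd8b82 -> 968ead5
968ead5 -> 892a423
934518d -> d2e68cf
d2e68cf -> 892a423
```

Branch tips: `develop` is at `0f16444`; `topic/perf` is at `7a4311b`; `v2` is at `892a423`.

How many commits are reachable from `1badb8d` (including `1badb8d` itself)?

10

Walking parent pointers from 1badb8d: reachable set = {1badb8d, 3de792f, 6fd8b82, 892a423, 934518d, 968ead5, acd471c, b15eeac, cfac50d, d2e68cf}.
That is 10 commits.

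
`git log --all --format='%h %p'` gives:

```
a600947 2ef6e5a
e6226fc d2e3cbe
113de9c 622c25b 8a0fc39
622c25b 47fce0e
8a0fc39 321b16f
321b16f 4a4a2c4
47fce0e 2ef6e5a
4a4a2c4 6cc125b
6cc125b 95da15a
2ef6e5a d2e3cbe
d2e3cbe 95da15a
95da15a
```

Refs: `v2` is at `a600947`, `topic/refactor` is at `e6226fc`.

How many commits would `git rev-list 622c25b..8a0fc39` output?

4

Reachable from 8a0fc39: {321b16f, 4a4a2c4, 6cc125b, 8a0fc39, 95da15a}.
Reachable from 622c25b: {2ef6e5a, 47fce0e, 622c25b, 95da15a, d2e3cbe}.
In 8a0fc39's history but not 622c25b's: {321b16f, 4a4a2c4, 6cc125b, 8a0fc39} — 4 commits.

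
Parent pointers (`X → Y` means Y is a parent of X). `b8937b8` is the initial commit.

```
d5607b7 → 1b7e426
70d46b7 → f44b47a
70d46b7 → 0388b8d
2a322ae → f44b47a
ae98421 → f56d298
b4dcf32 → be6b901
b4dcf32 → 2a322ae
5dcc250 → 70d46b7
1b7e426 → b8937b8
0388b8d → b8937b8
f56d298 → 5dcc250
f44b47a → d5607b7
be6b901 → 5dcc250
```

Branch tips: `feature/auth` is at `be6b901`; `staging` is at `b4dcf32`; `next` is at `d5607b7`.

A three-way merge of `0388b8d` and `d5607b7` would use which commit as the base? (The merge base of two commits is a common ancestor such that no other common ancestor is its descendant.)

Ancestors of 0388b8d: {0388b8d, b8937b8}.
Ancestors of d5607b7: {1b7e426, b8937b8, d5607b7}.
Common ancestors: {b8937b8}.
The only common ancestor is b8937b8, so it is the merge base.

b8937b8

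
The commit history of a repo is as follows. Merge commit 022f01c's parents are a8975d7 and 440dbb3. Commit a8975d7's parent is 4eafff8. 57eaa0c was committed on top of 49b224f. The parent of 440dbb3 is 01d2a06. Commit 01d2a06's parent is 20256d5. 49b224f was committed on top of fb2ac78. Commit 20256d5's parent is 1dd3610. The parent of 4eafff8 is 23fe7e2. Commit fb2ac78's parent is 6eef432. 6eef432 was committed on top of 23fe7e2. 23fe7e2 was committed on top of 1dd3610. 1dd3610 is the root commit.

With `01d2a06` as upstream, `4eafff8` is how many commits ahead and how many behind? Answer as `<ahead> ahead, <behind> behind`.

Reachable from 4eafff8: {1dd3610, 23fe7e2, 4eafff8}.
Reachable from 01d2a06: {01d2a06, 1dd3610, 20256d5}.
Only in 4eafff8's history (ahead): {23fe7e2, 4eafff8} — 2.
Only in 01d2a06's history (behind): {01d2a06, 20256d5} — 2.

2 ahead, 2 behind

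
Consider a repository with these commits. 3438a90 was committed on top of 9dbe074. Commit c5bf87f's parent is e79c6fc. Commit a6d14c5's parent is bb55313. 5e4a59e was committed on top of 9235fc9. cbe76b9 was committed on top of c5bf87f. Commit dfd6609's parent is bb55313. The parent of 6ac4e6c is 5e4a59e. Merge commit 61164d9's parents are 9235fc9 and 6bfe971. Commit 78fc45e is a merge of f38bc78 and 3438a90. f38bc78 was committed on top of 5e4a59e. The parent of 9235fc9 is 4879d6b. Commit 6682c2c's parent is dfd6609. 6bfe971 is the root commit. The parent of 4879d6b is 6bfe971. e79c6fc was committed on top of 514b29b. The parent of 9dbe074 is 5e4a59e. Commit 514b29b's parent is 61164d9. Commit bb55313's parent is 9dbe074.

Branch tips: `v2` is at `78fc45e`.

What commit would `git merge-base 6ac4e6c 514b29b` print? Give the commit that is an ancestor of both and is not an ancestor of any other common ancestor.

Ancestors of 6ac4e6c: {4879d6b, 5e4a59e, 6ac4e6c, 6bfe971, 9235fc9}.
Ancestors of 514b29b: {4879d6b, 514b29b, 61164d9, 6bfe971, 9235fc9}.
Common ancestors: {4879d6b, 6bfe971, 9235fc9}.
Among these, 9235fc9 is not an ancestor of any other common ancestor — it is the merge base.

9235fc9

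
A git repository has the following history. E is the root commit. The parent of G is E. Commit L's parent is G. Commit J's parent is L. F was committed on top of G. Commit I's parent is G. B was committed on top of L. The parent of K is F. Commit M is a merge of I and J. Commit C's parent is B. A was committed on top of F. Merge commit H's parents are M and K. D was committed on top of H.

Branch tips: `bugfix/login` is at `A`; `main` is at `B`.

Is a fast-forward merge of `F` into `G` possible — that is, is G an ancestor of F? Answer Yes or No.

A fast-forward from G to F is possible iff G is an ancestor of F.
Ancestors of F: {E, F, G}.
G is among them, so fast-forward is possible.

Yes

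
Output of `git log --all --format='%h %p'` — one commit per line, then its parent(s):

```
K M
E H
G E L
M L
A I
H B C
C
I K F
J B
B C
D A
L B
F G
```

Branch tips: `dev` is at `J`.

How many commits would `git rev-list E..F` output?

3

Reachable from F: {B, C, E, F, G, H, L}.
Reachable from E: {B, C, E, H}.
In F's history but not E's: {F, G, L} — 3 commits.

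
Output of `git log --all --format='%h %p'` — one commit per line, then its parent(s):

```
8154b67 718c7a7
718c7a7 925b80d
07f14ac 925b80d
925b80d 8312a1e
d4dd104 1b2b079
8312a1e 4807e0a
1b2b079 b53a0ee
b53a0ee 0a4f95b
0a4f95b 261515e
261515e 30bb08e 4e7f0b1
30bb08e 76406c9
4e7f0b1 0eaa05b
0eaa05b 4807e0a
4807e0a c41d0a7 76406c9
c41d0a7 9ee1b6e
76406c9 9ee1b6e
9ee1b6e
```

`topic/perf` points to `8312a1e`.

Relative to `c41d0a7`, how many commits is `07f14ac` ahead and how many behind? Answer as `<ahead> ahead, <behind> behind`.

5 ahead, 0 behind

Reachable from 07f14ac: {07f14ac, 4807e0a, 76406c9, 8312a1e, 925b80d, 9ee1b6e, c41d0a7}.
Reachable from c41d0a7: {9ee1b6e, c41d0a7}.
Only in 07f14ac's history (ahead): {07f14ac, 4807e0a, 76406c9, 8312a1e, 925b80d} — 5.
Only in c41d0a7's history (behind): {} — 0.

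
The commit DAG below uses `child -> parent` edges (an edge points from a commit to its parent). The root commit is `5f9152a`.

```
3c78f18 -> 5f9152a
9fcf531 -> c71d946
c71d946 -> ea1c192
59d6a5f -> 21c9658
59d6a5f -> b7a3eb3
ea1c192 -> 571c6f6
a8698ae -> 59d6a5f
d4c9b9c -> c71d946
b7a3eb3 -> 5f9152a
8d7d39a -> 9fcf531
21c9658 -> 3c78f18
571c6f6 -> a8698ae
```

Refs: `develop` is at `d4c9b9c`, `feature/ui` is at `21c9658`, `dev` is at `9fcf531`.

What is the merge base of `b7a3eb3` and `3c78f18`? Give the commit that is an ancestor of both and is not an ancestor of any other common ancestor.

5f9152a

Ancestors of b7a3eb3: {5f9152a, b7a3eb3}.
Ancestors of 3c78f18: {3c78f18, 5f9152a}.
Common ancestors: {5f9152a}.
The only common ancestor is 5f9152a, so it is the merge base.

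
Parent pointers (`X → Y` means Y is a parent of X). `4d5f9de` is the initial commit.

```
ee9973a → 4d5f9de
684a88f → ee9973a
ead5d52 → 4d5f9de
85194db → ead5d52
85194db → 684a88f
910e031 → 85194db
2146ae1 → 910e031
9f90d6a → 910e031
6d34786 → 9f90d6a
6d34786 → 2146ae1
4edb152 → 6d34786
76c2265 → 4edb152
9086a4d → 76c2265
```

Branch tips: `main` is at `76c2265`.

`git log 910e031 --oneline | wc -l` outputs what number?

Walking parent pointers from 910e031: reachable set = {4d5f9de, 684a88f, 85194db, 910e031, ead5d52, ee9973a}.
That is 6 commits.

6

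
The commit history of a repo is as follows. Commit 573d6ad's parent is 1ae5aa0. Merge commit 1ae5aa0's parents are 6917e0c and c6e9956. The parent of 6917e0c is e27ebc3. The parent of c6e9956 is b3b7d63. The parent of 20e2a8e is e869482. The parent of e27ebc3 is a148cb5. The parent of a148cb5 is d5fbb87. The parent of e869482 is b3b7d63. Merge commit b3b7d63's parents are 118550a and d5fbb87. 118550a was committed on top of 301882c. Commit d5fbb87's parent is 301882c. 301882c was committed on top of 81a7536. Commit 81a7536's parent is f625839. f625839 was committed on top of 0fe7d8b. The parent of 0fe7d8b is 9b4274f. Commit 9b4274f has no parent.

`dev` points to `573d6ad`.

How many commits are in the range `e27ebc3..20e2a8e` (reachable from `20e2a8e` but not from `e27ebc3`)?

Reachable from 20e2a8e: {0fe7d8b, 118550a, 20e2a8e, 301882c, 81a7536, 9b4274f, b3b7d63, d5fbb87, e869482, f625839}.
Reachable from e27ebc3: {0fe7d8b, 301882c, 81a7536, 9b4274f, a148cb5, d5fbb87, e27ebc3, f625839}.
In 20e2a8e's history but not e27ebc3's: {118550a, 20e2a8e, b3b7d63, e869482} — 4 commits.

4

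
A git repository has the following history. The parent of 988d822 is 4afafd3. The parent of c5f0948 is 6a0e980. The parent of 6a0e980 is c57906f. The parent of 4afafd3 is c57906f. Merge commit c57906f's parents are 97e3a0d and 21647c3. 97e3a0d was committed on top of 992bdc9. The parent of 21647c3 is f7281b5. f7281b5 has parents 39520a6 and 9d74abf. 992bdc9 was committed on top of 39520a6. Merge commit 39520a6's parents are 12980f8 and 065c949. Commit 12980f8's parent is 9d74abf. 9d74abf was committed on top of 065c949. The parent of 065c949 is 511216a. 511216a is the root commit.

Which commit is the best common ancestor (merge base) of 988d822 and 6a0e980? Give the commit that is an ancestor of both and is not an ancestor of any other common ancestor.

c57906f

Ancestors of 988d822: {065c949, 12980f8, 21647c3, 39520a6, 4afafd3, 511216a, 97e3a0d, 988d822, 992bdc9, 9d74abf, c57906f, f7281b5}.
Ancestors of 6a0e980: {065c949, 12980f8, 21647c3, 39520a6, 511216a, 6a0e980, 97e3a0d, 992bdc9, 9d74abf, c57906f, f7281b5}.
Common ancestors: {065c949, 12980f8, 21647c3, 39520a6, 511216a, 97e3a0d, 992bdc9, 9d74abf, c57906f, f7281b5}.
Among these, c57906f is not an ancestor of any other common ancestor — it is the merge base.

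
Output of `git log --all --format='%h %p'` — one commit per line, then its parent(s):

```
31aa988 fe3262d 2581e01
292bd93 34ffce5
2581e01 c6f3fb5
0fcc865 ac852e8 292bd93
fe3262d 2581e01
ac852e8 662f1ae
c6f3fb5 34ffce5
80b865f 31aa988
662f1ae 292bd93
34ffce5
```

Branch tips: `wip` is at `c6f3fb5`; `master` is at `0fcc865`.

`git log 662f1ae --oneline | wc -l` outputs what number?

Walking parent pointers from 662f1ae: reachable set = {292bd93, 34ffce5, 662f1ae}.
That is 3 commits.

3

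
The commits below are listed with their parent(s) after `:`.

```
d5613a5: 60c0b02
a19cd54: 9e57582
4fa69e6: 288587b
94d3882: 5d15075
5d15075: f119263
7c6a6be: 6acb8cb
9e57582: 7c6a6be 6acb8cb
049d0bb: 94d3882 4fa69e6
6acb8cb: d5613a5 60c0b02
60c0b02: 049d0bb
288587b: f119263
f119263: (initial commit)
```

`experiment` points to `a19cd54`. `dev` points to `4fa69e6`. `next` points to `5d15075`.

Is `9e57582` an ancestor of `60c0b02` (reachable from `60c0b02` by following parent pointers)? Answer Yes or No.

No

Ancestors of 60c0b02: {049d0bb, 288587b, 4fa69e6, 5d15075, 60c0b02, 94d3882, f119263}.
9e57582 is not in that set, so it is not an ancestor of 60c0b02.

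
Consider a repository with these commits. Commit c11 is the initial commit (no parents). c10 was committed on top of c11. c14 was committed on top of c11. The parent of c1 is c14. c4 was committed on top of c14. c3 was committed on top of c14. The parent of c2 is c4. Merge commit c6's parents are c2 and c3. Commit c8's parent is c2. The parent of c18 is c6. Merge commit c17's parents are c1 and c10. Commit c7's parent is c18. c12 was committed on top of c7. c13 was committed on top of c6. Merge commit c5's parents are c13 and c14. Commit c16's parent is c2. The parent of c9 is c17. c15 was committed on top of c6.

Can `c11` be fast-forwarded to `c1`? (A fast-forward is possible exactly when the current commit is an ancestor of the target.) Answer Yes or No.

A fast-forward from c11 to c1 is possible iff c11 is an ancestor of c1.
Ancestors of c1: {c1, c11, c14}.
c11 is among them, so fast-forward is possible.

Yes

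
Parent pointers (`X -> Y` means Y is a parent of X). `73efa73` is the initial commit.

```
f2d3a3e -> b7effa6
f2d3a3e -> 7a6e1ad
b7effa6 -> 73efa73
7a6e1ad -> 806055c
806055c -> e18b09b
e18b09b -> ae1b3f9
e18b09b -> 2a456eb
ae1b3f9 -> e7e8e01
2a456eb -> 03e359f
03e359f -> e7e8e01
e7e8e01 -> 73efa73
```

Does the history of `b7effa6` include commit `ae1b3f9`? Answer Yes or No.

Ancestors of b7effa6: {73efa73, b7effa6}.
ae1b3f9 is not in that set, so it is not an ancestor of b7effa6.

No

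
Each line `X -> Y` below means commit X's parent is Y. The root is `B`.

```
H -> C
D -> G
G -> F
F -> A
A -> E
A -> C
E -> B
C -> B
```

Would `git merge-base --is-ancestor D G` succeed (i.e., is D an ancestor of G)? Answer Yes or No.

No

Ancestors of G: {A, B, C, E, F, G}.
D is not in that set, so it is not an ancestor of G.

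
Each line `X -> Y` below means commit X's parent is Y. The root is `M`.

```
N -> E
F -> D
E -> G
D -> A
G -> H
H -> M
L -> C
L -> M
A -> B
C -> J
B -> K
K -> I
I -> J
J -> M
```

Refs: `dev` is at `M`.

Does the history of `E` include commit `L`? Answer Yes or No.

No

Ancestors of E: {E, G, H, M}.
L is not in that set, so it is not an ancestor of E.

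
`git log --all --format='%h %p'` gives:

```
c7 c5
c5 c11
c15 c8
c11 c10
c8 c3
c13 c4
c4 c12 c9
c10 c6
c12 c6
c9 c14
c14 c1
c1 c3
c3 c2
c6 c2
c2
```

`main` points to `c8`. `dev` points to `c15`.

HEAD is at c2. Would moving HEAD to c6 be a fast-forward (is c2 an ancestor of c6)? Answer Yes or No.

A fast-forward from c2 to c6 is possible iff c2 is an ancestor of c6.
Ancestors of c6: {c2, c6}.
c2 is among them, so fast-forward is possible.

Yes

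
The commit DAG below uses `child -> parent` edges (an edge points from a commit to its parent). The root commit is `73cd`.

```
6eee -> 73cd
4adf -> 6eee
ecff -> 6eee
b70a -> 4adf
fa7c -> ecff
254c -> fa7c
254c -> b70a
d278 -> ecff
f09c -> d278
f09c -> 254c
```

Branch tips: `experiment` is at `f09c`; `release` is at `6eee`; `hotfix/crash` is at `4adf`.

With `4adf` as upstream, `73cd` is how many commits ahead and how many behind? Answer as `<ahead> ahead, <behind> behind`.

Reachable from 73cd: {73cd}.
Reachable from 4adf: {4adf, 6eee, 73cd}.
Only in 73cd's history (ahead): {} — 0.
Only in 4adf's history (behind): {4adf, 6eee} — 2.

0 ahead, 2 behind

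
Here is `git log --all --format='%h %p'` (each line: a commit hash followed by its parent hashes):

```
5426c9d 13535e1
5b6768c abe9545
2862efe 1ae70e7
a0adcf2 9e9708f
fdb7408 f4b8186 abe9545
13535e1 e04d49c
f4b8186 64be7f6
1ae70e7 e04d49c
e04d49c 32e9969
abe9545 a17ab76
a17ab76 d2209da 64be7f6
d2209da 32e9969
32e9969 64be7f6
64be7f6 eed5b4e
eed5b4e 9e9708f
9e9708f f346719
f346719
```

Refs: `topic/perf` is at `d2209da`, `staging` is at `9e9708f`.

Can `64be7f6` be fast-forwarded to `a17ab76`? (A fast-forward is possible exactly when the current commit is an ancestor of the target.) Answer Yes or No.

Yes

A fast-forward from 64be7f6 to a17ab76 is possible iff 64be7f6 is an ancestor of a17ab76.
Ancestors of a17ab76: {32e9969, 64be7f6, 9e9708f, a17ab76, d2209da, eed5b4e, f346719}.
64be7f6 is among them, so fast-forward is possible.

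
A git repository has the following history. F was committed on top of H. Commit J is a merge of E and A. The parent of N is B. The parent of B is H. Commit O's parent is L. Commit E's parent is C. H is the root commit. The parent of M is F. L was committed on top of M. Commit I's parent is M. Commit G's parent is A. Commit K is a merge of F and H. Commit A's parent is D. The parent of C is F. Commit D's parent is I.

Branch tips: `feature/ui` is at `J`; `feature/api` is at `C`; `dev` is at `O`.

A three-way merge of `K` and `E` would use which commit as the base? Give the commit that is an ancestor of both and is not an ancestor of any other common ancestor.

F

Ancestors of K: {F, H, K}.
Ancestors of E: {C, E, F, H}.
Common ancestors: {F, H}.
Among these, F is not an ancestor of any other common ancestor — it is the merge base.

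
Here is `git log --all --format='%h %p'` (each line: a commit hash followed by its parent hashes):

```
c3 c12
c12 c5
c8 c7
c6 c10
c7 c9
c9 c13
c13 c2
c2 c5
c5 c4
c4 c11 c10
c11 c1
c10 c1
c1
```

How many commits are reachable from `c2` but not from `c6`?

Reachable from c2: {c1, c10, c11, c2, c4, c5}.
Reachable from c6: {c1, c10, c6}.
In c2's history but not c6's: {c11, c2, c4, c5} — 4 commits.

4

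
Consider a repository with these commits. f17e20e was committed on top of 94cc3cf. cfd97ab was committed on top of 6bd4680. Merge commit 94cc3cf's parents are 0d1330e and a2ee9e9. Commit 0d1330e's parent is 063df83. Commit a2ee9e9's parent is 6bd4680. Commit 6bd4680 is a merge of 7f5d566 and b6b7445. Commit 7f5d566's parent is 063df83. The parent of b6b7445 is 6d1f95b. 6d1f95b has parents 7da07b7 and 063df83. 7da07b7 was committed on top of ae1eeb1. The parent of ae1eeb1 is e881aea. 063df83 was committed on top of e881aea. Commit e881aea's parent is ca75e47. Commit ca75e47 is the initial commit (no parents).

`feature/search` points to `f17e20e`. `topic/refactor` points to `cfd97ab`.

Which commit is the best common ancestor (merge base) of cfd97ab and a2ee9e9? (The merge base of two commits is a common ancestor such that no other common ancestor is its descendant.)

6bd4680

Ancestors of cfd97ab: {063df83, 6bd4680, 6d1f95b, 7da07b7, 7f5d566, ae1eeb1, b6b7445, ca75e47, cfd97ab, e881aea}.
Ancestors of a2ee9e9: {063df83, 6bd4680, 6d1f95b, 7da07b7, 7f5d566, a2ee9e9, ae1eeb1, b6b7445, ca75e47, e881aea}.
Common ancestors: {063df83, 6bd4680, 6d1f95b, 7da07b7, 7f5d566, ae1eeb1, b6b7445, ca75e47, e881aea}.
Among these, 6bd4680 is not an ancestor of any other common ancestor — it is the merge base.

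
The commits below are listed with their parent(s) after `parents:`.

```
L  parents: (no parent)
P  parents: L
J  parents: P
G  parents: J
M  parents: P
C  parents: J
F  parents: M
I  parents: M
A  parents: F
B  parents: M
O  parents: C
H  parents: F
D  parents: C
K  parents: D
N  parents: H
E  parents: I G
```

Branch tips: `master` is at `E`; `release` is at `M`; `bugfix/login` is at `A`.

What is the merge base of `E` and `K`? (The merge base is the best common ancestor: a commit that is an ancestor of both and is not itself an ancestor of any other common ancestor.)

Ancestors of E: {E, G, I, J, L, M, P}.
Ancestors of K: {C, D, J, K, L, P}.
Common ancestors: {J, L, P}.
Among these, J is not an ancestor of any other common ancestor — it is the merge base.

J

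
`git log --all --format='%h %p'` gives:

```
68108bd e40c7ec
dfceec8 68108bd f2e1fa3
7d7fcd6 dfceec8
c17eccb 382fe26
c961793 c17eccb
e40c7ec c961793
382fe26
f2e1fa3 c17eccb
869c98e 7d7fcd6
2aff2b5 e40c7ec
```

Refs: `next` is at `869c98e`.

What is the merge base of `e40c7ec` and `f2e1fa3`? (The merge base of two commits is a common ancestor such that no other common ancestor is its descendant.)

c17eccb

Ancestors of e40c7ec: {382fe26, c17eccb, c961793, e40c7ec}.
Ancestors of f2e1fa3: {382fe26, c17eccb, f2e1fa3}.
Common ancestors: {382fe26, c17eccb}.
Among these, c17eccb is not an ancestor of any other common ancestor — it is the merge base.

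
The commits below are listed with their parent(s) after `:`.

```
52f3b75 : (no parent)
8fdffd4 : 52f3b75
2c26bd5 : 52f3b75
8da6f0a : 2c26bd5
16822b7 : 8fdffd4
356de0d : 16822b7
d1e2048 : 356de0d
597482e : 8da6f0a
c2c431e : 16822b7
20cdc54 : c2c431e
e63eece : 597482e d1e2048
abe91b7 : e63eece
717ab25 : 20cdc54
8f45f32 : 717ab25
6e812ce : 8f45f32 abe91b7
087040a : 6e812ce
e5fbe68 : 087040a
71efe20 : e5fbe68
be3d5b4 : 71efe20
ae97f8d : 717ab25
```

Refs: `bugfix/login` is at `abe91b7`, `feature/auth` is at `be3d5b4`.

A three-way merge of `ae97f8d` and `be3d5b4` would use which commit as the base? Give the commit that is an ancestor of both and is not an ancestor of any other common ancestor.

717ab25

Ancestors of ae97f8d: {16822b7, 20cdc54, 52f3b75, 717ab25, 8fdffd4, ae97f8d, c2c431e}.
Ancestors of be3d5b4: {087040a, 16822b7, 20cdc54, 2c26bd5, 356de0d, 52f3b75, 597482e, 6e812ce, 717ab25, 71efe20, 8da6f0a, 8f45f32, 8fdffd4, abe91b7, be3d5b4, c2c431e, d1e2048, e5fbe68, e63eece}.
Common ancestors: {16822b7, 20cdc54, 52f3b75, 717ab25, 8fdffd4, c2c431e}.
Among these, 717ab25 is not an ancestor of any other common ancestor — it is the merge base.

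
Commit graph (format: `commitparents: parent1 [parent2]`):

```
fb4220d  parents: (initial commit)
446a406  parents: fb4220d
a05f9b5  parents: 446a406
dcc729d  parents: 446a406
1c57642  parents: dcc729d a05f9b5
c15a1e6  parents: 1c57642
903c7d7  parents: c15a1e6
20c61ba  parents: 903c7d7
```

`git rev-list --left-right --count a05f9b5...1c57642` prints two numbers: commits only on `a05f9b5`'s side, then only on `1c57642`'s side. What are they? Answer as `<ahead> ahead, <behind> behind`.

Reachable from a05f9b5: {446a406, a05f9b5, fb4220d}.
Reachable from 1c57642: {1c57642, 446a406, a05f9b5, dcc729d, fb4220d}.
Only in a05f9b5's history (ahead): {} — 0.
Only in 1c57642's history (behind): {1c57642, dcc729d} — 2.

0 ahead, 2 behind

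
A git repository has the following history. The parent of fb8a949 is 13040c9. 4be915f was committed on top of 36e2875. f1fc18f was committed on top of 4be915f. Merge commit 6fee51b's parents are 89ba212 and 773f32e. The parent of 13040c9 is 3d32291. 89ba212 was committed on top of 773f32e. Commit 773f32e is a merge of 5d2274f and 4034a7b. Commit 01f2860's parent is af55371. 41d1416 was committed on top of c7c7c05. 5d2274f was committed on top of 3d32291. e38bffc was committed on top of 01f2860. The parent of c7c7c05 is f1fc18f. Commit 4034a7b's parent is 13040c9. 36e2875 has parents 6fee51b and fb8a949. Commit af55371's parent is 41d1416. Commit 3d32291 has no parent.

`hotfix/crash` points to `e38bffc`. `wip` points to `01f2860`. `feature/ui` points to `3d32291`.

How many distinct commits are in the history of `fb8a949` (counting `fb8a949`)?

3

Walking parent pointers from fb8a949: reachable set = {13040c9, 3d32291, fb8a949}.
That is 3 commits.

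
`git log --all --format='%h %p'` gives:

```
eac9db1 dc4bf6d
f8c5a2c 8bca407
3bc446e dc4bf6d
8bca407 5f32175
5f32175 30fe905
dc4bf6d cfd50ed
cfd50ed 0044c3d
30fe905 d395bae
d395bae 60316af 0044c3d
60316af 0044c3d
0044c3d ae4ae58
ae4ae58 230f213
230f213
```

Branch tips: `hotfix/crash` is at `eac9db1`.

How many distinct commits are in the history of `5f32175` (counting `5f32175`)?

Walking parent pointers from 5f32175: reachable set = {0044c3d, 230f213, 30fe905, 5f32175, 60316af, ae4ae58, d395bae}.
That is 7 commits.

7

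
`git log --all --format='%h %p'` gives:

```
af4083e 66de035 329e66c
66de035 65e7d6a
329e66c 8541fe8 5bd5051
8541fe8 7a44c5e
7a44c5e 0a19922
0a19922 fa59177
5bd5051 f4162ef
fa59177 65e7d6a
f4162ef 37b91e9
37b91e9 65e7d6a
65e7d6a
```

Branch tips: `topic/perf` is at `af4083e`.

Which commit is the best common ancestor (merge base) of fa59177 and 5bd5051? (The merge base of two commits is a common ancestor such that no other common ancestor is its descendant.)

65e7d6a

Ancestors of fa59177: {65e7d6a, fa59177}.
Ancestors of 5bd5051: {37b91e9, 5bd5051, 65e7d6a, f4162ef}.
Common ancestors: {65e7d6a}.
The only common ancestor is 65e7d6a, so it is the merge base.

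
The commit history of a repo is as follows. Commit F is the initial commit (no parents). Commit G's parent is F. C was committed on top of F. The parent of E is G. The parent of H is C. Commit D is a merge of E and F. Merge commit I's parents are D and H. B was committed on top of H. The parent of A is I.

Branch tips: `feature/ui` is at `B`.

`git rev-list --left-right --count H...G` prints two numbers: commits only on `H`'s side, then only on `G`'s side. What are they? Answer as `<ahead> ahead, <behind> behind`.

2 ahead, 1 behind

Reachable from H: {C, F, H}.
Reachable from G: {F, G}.
Only in H's history (ahead): {C, H} — 2.
Only in G's history (behind): {G} — 1.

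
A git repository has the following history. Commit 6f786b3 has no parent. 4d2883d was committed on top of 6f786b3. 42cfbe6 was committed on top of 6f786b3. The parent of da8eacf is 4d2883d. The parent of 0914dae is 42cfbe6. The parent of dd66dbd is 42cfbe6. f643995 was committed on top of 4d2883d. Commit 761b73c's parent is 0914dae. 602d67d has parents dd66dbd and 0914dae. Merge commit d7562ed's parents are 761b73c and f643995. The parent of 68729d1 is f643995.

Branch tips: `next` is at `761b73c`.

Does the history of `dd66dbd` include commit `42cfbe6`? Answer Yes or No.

Ancestors of dd66dbd (commits reachable by following parents): {42cfbe6, 6f786b3, dd66dbd}.
42cfbe6 is in that set, so it is an ancestor of dd66dbd.

Yes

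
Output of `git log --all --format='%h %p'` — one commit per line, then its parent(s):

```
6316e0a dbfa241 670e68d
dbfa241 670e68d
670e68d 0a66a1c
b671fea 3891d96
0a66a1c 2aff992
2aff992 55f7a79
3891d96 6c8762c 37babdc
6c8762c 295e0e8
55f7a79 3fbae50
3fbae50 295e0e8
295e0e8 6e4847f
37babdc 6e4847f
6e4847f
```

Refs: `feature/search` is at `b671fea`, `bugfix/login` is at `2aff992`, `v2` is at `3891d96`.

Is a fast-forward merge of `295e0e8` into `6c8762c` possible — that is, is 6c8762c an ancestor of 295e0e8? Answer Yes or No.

A fast-forward from 6c8762c to 295e0e8 is possible iff 6c8762c is an ancestor of 295e0e8.
Ancestors of 295e0e8: {295e0e8, 6e4847f}.
6c8762c is not among them, so fast-forward is not possible.

No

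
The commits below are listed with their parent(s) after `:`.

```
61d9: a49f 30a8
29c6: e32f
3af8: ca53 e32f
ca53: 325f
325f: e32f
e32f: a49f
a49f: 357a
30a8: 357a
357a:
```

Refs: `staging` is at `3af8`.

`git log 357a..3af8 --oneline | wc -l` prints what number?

5

Reachable from 3af8: {325f, 357a, 3af8, a49f, ca53, e32f}.
Reachable from 357a: {357a}.
In 3af8's history but not 357a's: {325f, 3af8, a49f, ca53, e32f} — 5 commits.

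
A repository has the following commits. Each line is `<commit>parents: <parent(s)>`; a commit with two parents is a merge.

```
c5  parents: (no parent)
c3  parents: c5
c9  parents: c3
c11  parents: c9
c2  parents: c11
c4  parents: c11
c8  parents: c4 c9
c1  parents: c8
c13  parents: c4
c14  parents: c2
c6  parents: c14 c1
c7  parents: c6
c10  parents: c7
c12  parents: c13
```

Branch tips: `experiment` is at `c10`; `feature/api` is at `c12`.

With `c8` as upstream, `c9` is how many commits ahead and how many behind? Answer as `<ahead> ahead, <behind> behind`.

0 ahead, 3 behind

Reachable from c9: {c3, c5, c9}.
Reachable from c8: {c11, c3, c4, c5, c8, c9}.
Only in c9's history (ahead): {} — 0.
Only in c8's history (behind): {c11, c4, c8} — 3.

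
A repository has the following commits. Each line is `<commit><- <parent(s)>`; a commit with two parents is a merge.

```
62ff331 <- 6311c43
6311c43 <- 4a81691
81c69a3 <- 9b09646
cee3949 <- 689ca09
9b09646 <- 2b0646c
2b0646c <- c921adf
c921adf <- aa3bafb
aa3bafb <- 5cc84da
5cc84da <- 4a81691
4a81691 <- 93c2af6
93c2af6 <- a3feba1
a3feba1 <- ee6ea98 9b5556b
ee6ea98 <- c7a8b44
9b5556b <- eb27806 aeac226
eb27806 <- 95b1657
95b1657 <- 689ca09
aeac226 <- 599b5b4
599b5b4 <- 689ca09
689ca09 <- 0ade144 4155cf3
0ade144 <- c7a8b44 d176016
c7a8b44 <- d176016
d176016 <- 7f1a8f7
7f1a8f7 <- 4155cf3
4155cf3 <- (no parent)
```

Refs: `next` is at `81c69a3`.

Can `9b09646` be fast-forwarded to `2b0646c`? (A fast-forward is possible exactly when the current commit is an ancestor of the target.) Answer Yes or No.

No

A fast-forward from 9b09646 to 2b0646c is possible iff 9b09646 is an ancestor of 2b0646c.
Ancestors of 2b0646c: {0ade144, 2b0646c, 4155cf3, 4a81691, 599b5b4, 5cc84da, 689ca09, 7f1a8f7, 93c2af6, 95b1657, 9b5556b, a3feba1, aa3bafb, aeac226, c7a8b44, c921adf, d176016, eb27806, ee6ea98}.
9b09646 is not among them, so fast-forward is not possible.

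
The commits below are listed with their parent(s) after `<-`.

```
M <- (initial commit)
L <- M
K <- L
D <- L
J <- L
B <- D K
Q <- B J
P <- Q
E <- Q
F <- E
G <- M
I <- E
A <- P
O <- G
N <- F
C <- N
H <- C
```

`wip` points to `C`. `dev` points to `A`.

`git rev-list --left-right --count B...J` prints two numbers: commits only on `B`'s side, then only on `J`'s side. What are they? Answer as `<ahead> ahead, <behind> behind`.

3 ahead, 1 behind

Reachable from B: {B, D, K, L, M}.
Reachable from J: {J, L, M}.
Only in B's history (ahead): {B, D, K} — 3.
Only in J's history (behind): {J} — 1.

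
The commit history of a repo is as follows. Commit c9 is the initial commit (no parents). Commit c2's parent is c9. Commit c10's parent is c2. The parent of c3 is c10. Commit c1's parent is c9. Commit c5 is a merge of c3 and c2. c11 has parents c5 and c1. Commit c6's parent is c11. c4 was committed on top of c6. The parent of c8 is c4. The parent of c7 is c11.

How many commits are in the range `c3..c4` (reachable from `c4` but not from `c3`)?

Reachable from c4: {c1, c10, c11, c2, c3, c4, c5, c6, c9}.
Reachable from c3: {c10, c2, c3, c9}.
In c4's history but not c3's: {c1, c11, c4, c5, c6} — 5 commits.

5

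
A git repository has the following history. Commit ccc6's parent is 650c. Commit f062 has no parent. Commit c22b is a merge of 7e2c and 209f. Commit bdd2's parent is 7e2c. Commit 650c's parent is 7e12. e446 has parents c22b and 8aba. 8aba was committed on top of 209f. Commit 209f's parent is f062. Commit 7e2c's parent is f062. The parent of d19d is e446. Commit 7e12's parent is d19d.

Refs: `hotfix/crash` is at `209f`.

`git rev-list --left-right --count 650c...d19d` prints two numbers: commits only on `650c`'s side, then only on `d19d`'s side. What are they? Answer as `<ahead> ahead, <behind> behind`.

2 ahead, 0 behind

Reachable from 650c: {209f, 650c, 7e12, 7e2c, 8aba, c22b, d19d, e446, f062}.
Reachable from d19d: {209f, 7e2c, 8aba, c22b, d19d, e446, f062}.
Only in 650c's history (ahead): {650c, 7e12} — 2.
Only in d19d's history (behind): {} — 0.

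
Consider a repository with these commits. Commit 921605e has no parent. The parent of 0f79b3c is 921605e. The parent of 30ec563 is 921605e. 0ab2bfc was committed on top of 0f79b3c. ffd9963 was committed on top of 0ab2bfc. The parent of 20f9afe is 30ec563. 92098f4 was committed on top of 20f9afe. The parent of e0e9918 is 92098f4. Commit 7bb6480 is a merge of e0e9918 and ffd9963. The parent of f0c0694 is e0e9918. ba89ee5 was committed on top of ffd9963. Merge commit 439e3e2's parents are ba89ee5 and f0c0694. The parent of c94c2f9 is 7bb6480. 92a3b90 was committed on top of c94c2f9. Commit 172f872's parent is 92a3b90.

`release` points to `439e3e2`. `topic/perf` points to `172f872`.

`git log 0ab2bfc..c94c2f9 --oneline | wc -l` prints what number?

7

Reachable from c94c2f9: {0ab2bfc, 0f79b3c, 20f9afe, 30ec563, 7bb6480, 92098f4, 921605e, c94c2f9, e0e9918, ffd9963}.
Reachable from 0ab2bfc: {0ab2bfc, 0f79b3c, 921605e}.
In c94c2f9's history but not 0ab2bfc's: {20f9afe, 30ec563, 7bb6480, 92098f4, c94c2f9, e0e9918, ffd9963} — 7 commits.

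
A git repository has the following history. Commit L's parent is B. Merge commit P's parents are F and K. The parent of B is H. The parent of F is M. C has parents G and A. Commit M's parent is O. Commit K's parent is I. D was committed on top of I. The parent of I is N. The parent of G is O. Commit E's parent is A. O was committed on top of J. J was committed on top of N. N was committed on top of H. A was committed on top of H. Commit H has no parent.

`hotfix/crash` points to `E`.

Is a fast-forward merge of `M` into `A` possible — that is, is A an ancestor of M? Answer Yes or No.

A fast-forward from A to M is possible iff A is an ancestor of M.
Ancestors of M: {H, J, M, N, O}.
A is not among them, so fast-forward is not possible.

No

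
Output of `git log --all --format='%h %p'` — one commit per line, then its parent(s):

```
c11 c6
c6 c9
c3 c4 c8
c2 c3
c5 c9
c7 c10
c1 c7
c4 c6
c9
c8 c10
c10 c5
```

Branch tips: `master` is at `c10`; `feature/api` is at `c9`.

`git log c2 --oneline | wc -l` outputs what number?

8

Walking parent pointers from c2: reachable set = {c10, c2, c3, c4, c5, c6, c8, c9}.
That is 8 commits.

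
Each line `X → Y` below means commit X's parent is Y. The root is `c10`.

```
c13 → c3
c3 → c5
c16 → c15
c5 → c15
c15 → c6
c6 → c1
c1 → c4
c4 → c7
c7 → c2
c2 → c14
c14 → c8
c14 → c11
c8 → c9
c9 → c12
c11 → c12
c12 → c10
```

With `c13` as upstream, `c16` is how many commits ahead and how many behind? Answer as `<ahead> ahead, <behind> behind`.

1 ahead, 3 behind

Reachable from c16: {c1, c10, c11, c12, c14, c15, c16, c2, c4, c6, c7, c8, c9}.
Reachable from c13: {c1, c10, c11, c12, c13, c14, c15, c2, c3, c4, c5, c6, c7, c8, c9}.
Only in c16's history (ahead): {c16} — 1.
Only in c13's history (behind): {c13, c3, c5} — 3.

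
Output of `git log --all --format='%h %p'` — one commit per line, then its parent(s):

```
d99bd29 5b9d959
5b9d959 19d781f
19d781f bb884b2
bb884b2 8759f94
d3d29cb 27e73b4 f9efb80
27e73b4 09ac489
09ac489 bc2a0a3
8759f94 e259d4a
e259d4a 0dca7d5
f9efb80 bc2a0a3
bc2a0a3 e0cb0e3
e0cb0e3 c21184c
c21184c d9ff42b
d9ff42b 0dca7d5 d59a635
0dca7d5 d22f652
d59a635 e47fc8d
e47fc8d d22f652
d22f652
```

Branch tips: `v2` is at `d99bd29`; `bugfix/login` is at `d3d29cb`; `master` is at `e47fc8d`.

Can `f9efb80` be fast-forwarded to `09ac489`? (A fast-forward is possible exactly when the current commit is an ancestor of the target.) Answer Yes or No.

No

A fast-forward from f9efb80 to 09ac489 is possible iff f9efb80 is an ancestor of 09ac489.
Ancestors of 09ac489: {09ac489, 0dca7d5, bc2a0a3, c21184c, d22f652, d59a635, d9ff42b, e0cb0e3, e47fc8d}.
f9efb80 is not among them, so fast-forward is not possible.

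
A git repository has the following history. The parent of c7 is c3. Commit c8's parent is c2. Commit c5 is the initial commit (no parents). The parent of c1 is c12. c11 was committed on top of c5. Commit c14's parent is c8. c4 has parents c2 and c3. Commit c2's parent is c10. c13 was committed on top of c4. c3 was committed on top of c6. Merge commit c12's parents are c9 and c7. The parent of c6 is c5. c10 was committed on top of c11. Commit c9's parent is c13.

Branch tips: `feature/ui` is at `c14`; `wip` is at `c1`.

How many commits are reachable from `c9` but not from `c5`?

8

Reachable from c9: {c10, c11, c13, c2, c3, c4, c5, c6, c9}.
Reachable from c5: {c5}.
In c9's history but not c5's: {c10, c11, c13, c2, c3, c4, c6, c9} — 8 commits.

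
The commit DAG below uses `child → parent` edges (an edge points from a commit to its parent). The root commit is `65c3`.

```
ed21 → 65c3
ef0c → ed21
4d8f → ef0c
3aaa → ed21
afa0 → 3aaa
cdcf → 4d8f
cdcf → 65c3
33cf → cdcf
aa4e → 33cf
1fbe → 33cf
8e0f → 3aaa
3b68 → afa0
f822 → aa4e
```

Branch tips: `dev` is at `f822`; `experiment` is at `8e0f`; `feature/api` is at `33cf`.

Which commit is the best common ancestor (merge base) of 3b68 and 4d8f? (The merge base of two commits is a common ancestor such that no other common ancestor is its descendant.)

Ancestors of 3b68: {3aaa, 3b68, 65c3, afa0, ed21}.
Ancestors of 4d8f: {4d8f, 65c3, ed21, ef0c}.
Common ancestors: {65c3, ed21}.
Among these, ed21 is not an ancestor of any other common ancestor — it is the merge base.

ed21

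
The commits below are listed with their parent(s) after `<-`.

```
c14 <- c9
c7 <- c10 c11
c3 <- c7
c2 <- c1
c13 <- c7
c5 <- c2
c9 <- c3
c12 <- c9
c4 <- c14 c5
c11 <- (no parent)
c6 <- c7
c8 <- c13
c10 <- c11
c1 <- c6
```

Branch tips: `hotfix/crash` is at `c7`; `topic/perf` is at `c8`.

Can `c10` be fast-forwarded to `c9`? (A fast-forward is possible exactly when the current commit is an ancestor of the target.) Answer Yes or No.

Yes

A fast-forward from c10 to c9 is possible iff c10 is an ancestor of c9.
Ancestors of c9: {c10, c11, c3, c7, c9}.
c10 is among them, so fast-forward is possible.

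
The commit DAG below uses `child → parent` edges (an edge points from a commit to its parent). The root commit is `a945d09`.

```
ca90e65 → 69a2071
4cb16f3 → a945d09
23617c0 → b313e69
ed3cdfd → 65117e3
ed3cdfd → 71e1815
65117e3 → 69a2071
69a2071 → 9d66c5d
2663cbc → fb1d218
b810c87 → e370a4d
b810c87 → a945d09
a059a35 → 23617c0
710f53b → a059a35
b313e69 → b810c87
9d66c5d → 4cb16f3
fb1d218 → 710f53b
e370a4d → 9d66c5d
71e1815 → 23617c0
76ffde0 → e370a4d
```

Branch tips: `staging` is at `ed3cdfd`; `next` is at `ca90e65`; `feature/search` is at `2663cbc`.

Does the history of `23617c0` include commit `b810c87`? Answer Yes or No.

Ancestors of 23617c0 (commits reachable by following parents): {23617c0, 4cb16f3, 9d66c5d, a945d09, b313e69, b810c87, e370a4d}.
b810c87 is in that set, so it is an ancestor of 23617c0.

Yes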